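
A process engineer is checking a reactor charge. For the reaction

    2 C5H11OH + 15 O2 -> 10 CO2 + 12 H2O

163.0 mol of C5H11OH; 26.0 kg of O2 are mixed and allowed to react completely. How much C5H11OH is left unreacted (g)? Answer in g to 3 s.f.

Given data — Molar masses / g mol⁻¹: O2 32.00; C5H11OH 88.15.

n(C5H11OH) = 163.0 mol
n(O2) = 26.00×1000 / 32.00 = 812.5 mol
n/ν for C5H11OH = 163.0/2 = 81.50
n/ν for O2 = 812.5/15 = 54.17
Smallest n/ν is O2 → limiting reagent.
C5H11OH consumed = (2/15) × 812.5 = 108.3 mol
C5H11OH remaining = 163.0 − 108.3 = 54.70 mol
mass = 54.70 × 88.15 = 4822 g

4820 g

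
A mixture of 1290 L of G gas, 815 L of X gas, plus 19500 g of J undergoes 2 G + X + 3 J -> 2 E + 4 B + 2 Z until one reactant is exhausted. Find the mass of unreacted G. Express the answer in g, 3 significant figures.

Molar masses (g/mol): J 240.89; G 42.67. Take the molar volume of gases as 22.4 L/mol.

n(G) = 1290 / 22.4 = 57.59 mol
n(X) = 815.0 / 22.4 = 36.38 mol
n(J) = 19500 / 240.89 = 80.95 mol
n/ν → G: 28.80, X: 36.38, J: 26.98; J is limiting.
G consumed = (2/3) × 80.95 = 53.97 mol
G remaining = 57.59 − 53.97 = 3.620 mol
mass = 3.620 × 42.67 = 154.5 g

155 g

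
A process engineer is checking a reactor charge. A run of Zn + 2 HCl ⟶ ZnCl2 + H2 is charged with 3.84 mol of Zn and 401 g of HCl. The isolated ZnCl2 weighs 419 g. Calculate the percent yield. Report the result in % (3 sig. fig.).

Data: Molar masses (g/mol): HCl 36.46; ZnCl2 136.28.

80.1 %

n(Zn) = 3.840 mol
n(HCl) = 401.0 / 36.46 = 11.00 mol
n/ν for Zn = 3.840/1 = 3.840
n/ν for HCl = 11.00/2 = 5.500
Smallest n/ν is Zn → limiting reagent.
theoretical n(ZnCl2) = (1/1) × 3.840 = 3.840 mol → 523.3 g
% yield = 419 / 523.3 × 100 = 80.07 %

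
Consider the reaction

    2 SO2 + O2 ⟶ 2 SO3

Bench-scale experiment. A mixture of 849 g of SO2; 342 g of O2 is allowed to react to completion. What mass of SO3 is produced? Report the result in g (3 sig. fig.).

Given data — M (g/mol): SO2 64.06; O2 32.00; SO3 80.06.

n(SO2) = 849.0 / 64.06 = 13.25 mol
n(O2) = 342.0 / 32.00 = 10.69 mol
n/ν for SO2 = 13.25/2 = 6.625
n/ν for O2 = 10.69/1 = 10.69
Smallest n/ν is SO2 → limiting reagent.
n(SO3) = (2/2) × 13.25 = 13.25 mol
mass = 13.25 × 80.06 = 1061 g

1060 g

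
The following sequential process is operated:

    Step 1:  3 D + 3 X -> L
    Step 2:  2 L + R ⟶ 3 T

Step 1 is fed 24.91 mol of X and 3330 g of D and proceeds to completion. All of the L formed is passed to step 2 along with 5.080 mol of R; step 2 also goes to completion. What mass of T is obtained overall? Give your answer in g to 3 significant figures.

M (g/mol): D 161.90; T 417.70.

4300 g

Step 1:
n(X) = 24.91 mol
n(D) = 3330 / 161.90 = 20.57 mol
n/ν → X: 8.303, D: 6.857; D is limiting.
n(L) produced = (1/3) × 20.57 = 6.857 mol
Step 2:
n(L) available = 6.857 mol
n(R) = 5.080 mol
n/ν → L: 3.429, R: 5.080; L is limiting.
n(T) = (3/2) × 6.857 = 10.29 mol
mass = 10.29 × 417.70 = 4298 g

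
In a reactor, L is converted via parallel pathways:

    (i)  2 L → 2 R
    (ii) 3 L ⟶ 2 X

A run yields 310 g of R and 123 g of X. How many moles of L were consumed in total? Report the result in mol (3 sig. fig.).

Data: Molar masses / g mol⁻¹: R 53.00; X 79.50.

n(R) = 310 / 53.00 = 5.849 mol
n(X) = 123 / 79.50 = 1.547 mol
n(L) via (i) = (2/2)×5.849 = 5.849 mol
n(L) via (ii) = (3/2)×1.547 = 2.321 mol
total n(L) = 5.849 + 2.321 = 8.170 mol

8.17 mol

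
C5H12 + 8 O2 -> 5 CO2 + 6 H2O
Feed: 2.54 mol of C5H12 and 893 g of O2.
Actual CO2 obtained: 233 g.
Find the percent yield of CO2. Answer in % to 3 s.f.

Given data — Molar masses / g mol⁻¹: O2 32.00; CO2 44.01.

41.7 %

n(C5H12) = 2.540 mol
n(O2) = 893.0 / 32.00 = 27.91 mol
n/ν for C5H12 = 2.540/1 = 2.540
n/ν for O2 = 27.91/8 = 3.489
Smallest n/ν is C5H12 → limiting reagent.
theoretical n(CO2) = (5/1) × 2.540 = 12.70 mol → 558.9 g
% yield = 233 / 558.9 × 100 = 41.69 %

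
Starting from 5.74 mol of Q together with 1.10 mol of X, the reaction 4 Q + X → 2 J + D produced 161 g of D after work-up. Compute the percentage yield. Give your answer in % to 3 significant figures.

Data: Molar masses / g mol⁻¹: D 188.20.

77.8 %

n(Q) = 5.740 mol
n(X) = 1.100 mol
n/ν → Q: 1.435, X: 1.100; X is limiting.
theoretical n(D) = (1/1) × 1.100 = 1.100 mol → 207.0 g
% yield = 161 / 207.0 × 100 = 77.78 %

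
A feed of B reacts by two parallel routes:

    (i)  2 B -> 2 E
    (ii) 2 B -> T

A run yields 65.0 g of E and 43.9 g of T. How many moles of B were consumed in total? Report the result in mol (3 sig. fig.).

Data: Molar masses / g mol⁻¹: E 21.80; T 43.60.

5.00 mol

n(E) = 65.0 / 21.80 = 2.982 mol
n(T) = 43.9 / 43.60 = 1.007 mol
n(B) via (i) = (2/2)×2.982 = 2.982 mol
n(B) via (ii) = (2/1)×1.007 = 2.014 mol
total n(B) = 2.982 + 2.014 = 4.996 mol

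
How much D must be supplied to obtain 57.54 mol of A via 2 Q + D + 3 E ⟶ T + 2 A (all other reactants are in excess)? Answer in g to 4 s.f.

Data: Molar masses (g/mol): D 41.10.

n(A) = 57.54 mol
n(D) = (1/2) × 57.54 = 28.77 mol
mass = 28.77 × 41.10 = 1182 g

1182 g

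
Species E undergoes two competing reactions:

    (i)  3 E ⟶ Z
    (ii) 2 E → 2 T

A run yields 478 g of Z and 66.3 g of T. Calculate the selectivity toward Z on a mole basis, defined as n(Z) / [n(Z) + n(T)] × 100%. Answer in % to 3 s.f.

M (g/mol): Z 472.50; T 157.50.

70.6 %

n(Z) = 478 / 472.50 = 1.012 mol
n(T) = 66.3 / 157.50 = 0.4210 mol
selectivity = 1.012/(1.012+0.4210) × 100 = 70.62 %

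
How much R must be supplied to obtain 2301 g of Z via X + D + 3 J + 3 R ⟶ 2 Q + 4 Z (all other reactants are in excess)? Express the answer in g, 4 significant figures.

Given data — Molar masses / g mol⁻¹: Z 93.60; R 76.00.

1401 g

n(Z) = 2301 / 93.60 = 24.58 mol
n(R) = (3/4) × 24.58 = 18.44 mol
mass = 18.44 × 76.00 = 1401 g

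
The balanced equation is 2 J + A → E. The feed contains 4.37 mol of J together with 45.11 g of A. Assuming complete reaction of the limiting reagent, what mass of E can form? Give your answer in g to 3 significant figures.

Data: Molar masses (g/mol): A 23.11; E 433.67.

n(J) = 4.370 mol
n(A) = 45.11 / 23.11 = 1.952 mol
n/ν → J: 2.185, A: 1.952; A is limiting.
n(E) = (1/1) × 1.952 = 1.952 mol
mass = 1.952 × 433.67 = 846.5 g

847 g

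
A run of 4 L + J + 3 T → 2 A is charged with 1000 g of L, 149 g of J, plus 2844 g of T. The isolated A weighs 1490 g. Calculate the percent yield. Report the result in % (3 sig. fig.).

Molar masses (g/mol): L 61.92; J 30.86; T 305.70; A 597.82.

n(L) = 1000 / 61.92 = 16.15 mol
n(J) = 149.0 / 30.86 = 4.828 mol
n(T) = 2844 / 305.70 = 9.303 mol
n/ν for L = 16.15/4 = 4.038
n/ν for J = 4.828/1 = 4.828
n/ν for T = 9.303/3 = 3.101
Smallest n/ν is T → limiting reagent.
theoretical n(A) = (2/3) × 9.303 = 6.202 mol → 3708 g
% yield = 1490 / 3708 × 100 = 40.18 %

40.2 %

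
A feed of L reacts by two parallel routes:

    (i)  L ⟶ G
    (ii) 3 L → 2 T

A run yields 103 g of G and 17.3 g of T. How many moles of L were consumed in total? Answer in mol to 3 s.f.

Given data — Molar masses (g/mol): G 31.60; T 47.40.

3.81 mol

n(G) = 103 / 31.60 = 3.259 mol
n(T) = 17.3 / 47.40 = 0.3650 mol
n(L) via (i) = (1/1)×3.259 = 3.259 mol
n(L) via (ii) = (3/2)×0.3650 = 0.5475 mol
total n(L) = 3.259 + 0.5475 = 3.807 mol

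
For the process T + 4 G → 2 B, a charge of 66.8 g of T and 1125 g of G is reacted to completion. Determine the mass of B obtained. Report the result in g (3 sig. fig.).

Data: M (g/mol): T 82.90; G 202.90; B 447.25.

n(T) = 66.80 / 82.90 = 0.8058 mol
n(G) = 1125 / 202.90 = 5.545 mol
n/ν for T = 0.8058/1 = 0.8058
n/ν for G = 5.545/4 = 1.386
Smallest n/ν is T → limiting reagent.
n(B) = (2/1) × 0.8058 = 1.612 mol
mass = 1.612 × 447.25 = 721.0 g

721 g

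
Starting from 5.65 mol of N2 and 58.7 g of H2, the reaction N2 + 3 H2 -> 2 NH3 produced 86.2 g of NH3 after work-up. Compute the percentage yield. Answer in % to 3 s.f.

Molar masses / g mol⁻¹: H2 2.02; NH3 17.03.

n(N2) = 5.650 mol
n(H2) = 58.70 / 2.02 = 29.06 mol
n/ν → N2: 5.650, H2: 9.687; N2 is limiting.
theoretical n(NH3) = (2/1) × 5.650 = 11.30 mol → 192.4 g
% yield = 86.2 / 192.4 × 100 = 44.80 %

44.8 %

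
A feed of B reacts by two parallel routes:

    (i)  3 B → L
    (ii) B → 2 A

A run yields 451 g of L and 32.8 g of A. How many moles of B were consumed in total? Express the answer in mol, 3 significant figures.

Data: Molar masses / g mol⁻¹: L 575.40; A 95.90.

n(L) = 451 / 575.40 = 0.7838 mol
n(A) = 32.8 / 95.90 = 0.3420 mol
n(B) via (i) = (3/1)×0.7838 = 2.351 mol
n(B) via (ii) = (1/2)×0.3420 = 0.1710 mol
total n(B) = 2.351 + 0.1710 = 2.522 mol

2.52 mol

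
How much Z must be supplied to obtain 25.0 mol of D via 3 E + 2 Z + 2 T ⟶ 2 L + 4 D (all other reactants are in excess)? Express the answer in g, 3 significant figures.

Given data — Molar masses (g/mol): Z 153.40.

1920 g

n(D) = 25.00 mol
n(Z) = (2/4) × 25.00 = 12.50 mol
mass = 12.50 × 153.40 = 1918 g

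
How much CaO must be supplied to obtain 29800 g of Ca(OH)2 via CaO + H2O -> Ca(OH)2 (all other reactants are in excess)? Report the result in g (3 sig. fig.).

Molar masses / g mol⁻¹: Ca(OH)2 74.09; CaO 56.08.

22600 g

n(Ca(OH)2) = 29800 / 74.09 = 402.2 mol
n(CaO) = (1/1) × 402.2 = 402.2 mol
mass = 402.2 × 56.08 = 22560 g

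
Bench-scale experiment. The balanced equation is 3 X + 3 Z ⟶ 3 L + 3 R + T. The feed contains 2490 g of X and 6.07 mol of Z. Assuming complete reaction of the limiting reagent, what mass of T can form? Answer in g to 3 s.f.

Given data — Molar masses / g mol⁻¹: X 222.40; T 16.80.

34.0 g

n(X) = 2490 / 222.40 = 11.20 mol
n(Z) = 6.070 mol
n/ν for X = 11.20/3 = 3.733
n/ν for Z = 6.070/3 = 2.023
Smallest n/ν is Z → limiting reagent.
n(T) = (1/3) × 6.070 = 2.023 mol
mass = 2.023 × 16.80 = 33.99 g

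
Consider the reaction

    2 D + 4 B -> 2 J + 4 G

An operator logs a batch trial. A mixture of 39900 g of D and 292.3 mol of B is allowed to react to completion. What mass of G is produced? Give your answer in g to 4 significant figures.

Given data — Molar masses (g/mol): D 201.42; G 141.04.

n(D) = 39900 / 201.42 = 198.1 mol
n(B) = 292.3 mol
n/ν for D = 198.1/2 = 99.05
n/ν for B = 292.3/4 = 73.08
Smallest n/ν is B → limiting reagent.
n(G) = (4/4) × 292.3 = 292.3 mol
mass = 292.3 × 141.04 = 41230 g

41230 g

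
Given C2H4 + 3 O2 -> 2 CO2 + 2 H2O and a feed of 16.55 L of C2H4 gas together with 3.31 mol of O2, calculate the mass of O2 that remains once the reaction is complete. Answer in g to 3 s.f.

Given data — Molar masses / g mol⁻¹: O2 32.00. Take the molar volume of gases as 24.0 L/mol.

39.7 g

n(C2H4) = 16.55 / 24.0 = 0.6896 mol
n(O2) = 3.310 mol
n/ν for C2H4 = 0.6896/1 = 0.6896
n/ν for O2 = 3.310/3 = 1.103
Smallest n/ν is C2H4 → limiting reagent.
O2 consumed = (3/1) × 0.6896 = 2.069 mol
O2 remaining = 3.310 − 2.069 = 1.241 mol
mass = 1.241 × 32.00 = 39.71 g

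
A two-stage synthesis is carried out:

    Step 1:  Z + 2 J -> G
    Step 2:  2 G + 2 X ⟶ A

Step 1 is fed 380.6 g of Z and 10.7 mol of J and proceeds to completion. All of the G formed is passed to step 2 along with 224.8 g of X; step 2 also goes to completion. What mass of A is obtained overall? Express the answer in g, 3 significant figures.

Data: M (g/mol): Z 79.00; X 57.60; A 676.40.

Step 1:
n(Z) = 380.6 / 79.00 = 4.818 mol
n(J) = 10.70 mol
n/ν → Z: 4.818, J: 5.350; Z is limiting.
n(G) produced = (1/1) × 4.818 = 4.818 mol
Step 2:
n(G) available = 4.818 mol
n(X) = 224.8 / 57.60 = 3.903 mol
n/ν → G: 2.409, X: 1.952; X is limiting.
n(A) = (1/2) × 3.903 = 1.952 mol
mass = 1.952 × 676.40 = 1320 g

1320 g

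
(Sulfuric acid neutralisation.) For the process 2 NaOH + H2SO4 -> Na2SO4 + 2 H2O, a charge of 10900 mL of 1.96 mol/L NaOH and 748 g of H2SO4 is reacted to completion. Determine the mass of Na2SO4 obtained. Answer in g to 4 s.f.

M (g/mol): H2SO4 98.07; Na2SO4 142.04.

1083 g

n(NaOH) = 1.96 × 10900/1000 = 21.36 mol
n(H2SO4) = 748.0 / 98.07 = 7.627 mol
n/ν → NaOH: 10.68, H2SO4: 7.627; H2SO4 is limiting.
n(Na2SO4) = (1/1) × 7.627 = 7.627 mol
mass = 7.627 × 142.04 = 1083 g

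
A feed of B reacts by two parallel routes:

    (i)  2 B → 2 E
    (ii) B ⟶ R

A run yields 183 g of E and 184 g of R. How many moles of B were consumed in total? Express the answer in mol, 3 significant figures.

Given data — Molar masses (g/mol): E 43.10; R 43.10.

8.52 mol

n(E) = 183 / 43.10 = 4.246 mol
n(R) = 184 / 43.10 = 4.269 mol
n(B) via (i) = (2/2)×4.246 = 4.246 mol
n(B) via (ii) = (1/1)×4.269 = 4.269 mol
total n(B) = 4.246 + 4.269 = 8.515 mol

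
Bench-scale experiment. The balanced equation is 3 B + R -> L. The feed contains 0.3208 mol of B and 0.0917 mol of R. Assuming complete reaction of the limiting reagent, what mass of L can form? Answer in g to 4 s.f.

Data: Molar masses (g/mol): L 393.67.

36.10 g

n(B) = 0.3208 mol
n(R) = 0.09170 mol
n/ν → B: 0.1069, R: 0.09170; R is limiting.
n(L) = (1/1) × 0.09170 = 0.09170 mol
mass = 0.09170 × 393.67 = 36.10 g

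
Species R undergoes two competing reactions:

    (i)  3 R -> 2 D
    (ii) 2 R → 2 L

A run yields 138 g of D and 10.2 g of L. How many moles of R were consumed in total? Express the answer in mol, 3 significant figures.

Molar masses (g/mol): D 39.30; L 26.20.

5.66 mol

n(D) = 138 / 39.30 = 3.511 mol
n(L) = 10.2 / 26.20 = 0.3893 mol
n(R) via (i) = (3/2)×3.511 = 5.267 mol
n(R) via (ii) = (2/2)×0.3893 = 0.3893 mol
total n(R) = 5.267 + 0.3893 = 5.656 mol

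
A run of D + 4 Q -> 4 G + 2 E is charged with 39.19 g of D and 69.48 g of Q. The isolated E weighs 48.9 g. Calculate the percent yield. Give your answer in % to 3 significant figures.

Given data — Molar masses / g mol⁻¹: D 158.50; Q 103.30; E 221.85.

n(D) = 39.19 / 158.50 = 0.2473 mol
n(Q) = 69.48 / 103.30 = 0.6726 mol
n/ν for D = 0.2473/1 = 0.2473
n/ν for Q = 0.6726/4 = 0.1682
Smallest n/ν is Q → limiting reagent.
theoretical n(E) = (2/4) × 0.6726 = 0.3363 mol → 74.61 g
% yield = 48.9 / 74.61 × 100 = 65.54 %

65.5 %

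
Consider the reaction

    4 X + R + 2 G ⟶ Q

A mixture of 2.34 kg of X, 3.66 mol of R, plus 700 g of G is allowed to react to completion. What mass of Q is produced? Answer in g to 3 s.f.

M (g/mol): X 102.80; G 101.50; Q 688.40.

2370 g

n(X) = 2.340×1000 / 102.80 = 22.76 mol
n(R) = 3.660 mol
n(G) = 700.0 / 101.50 = 6.897 mol
n/ν → X: 5.690, R: 3.660, G: 3.449; G is limiting.
n(Q) = (1/2) × 6.897 = 3.449 mol
mass = 3.449 × 688.40 = 2374 g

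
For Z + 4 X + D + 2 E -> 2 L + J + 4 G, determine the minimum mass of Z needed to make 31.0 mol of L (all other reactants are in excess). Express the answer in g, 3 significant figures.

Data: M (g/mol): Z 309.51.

n(L) = 31.00 mol
n(Z) = (1/2) × 31.00 = 15.50 mol
mass = 15.50 × 309.51 = 4797 g

4800 g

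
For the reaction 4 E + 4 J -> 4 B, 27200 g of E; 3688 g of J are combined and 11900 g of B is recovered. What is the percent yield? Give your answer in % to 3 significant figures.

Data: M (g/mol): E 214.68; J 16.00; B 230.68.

40.7 %

n(E) = 27200 / 214.68 = 126.7 mol
n(J) = 3688 / 16.00 = 230.5 mol
n/ν for E = 126.7/4 = 31.68
n/ν for J = 230.5/4 = 57.63
Smallest n/ν is E → limiting reagent.
theoretical n(B) = (4/4) × 126.7 = 126.7 mol → 29230 g
% yield = 11900 / 29230 × 100 = 40.71 %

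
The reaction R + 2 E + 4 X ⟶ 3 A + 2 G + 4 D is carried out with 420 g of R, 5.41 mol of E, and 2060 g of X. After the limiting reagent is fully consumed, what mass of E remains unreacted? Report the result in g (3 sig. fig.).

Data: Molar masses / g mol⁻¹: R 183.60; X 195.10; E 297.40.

248 g

n(R) = 420.0 / 183.60 = 2.288 mol
n(E) = 5.410 mol
n(X) = 2060 / 195.10 = 10.56 mol
n/ν → R: 2.288, E: 2.705, X: 2.640; R is limiting.
E consumed = (2/1) × 2.288 = 4.576 mol
E remaining = 5.410 − 4.576 = 0.8340 mol
mass = 0.8340 × 297.40 = 248.0 g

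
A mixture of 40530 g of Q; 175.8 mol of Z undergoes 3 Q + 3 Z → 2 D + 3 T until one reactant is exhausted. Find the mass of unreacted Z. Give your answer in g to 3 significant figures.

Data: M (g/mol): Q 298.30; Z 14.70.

587 g

n(Q) = 40530 / 298.30 = 135.9 mol
n(Z) = 175.8 mol
n/ν → Q: 45.30, Z: 58.60; Q is limiting.
Z consumed = (3/3) × 135.9 = 135.9 mol
Z remaining = 175.8 − 135.9 = 39.90 mol
mass = 39.90 × 14.70 = 586.5 g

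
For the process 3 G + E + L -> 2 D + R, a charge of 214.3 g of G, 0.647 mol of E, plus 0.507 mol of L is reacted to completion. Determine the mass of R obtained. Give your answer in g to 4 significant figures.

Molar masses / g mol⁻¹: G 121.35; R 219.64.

n(G) = 214.3 / 121.35 = 1.766 mol
n(E) = 0.6470 mol
n(L) = 0.5070 mol
n/ν → G: 0.5887, E: 0.6470, L: 0.5070; L is limiting.
n(R) = (1/1) × 0.5070 = 0.5070 mol
mass = 0.5070 × 219.64 = 111.4 g

111.4 g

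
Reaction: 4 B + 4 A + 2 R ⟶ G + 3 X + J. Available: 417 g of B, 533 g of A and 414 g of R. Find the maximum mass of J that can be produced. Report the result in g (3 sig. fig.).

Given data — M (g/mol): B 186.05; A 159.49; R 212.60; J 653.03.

366 g

n(B) = 417.0 / 186.05 = 2.241 mol
n(A) = 533.0 / 159.49 = 3.342 mol
n(R) = 414.0 / 212.60 = 1.947 mol
n/ν → B: 0.5603, A: 0.8355, R: 0.9735; B is limiting.
n(J) = (1/4) × 2.241 = 0.5603 mol
mass = 0.5603 × 653.03 = 365.9 g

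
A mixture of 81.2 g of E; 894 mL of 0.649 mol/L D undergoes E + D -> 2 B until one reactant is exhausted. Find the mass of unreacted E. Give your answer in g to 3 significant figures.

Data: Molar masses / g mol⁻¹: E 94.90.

n(E) = 81.20 / 94.90 = 0.8556 mol
n(D) = 0.649 × 894.0/1000 = 0.5802 mol
n/ν → E: 0.8556, D: 0.5802; D is limiting.
E consumed = (1/1) × 0.5802 = 0.5802 mol
E remaining = 0.8556 − 0.5802 = 0.2754 mol
mass = 0.2754 × 94.90 = 26.14 g

26.1 g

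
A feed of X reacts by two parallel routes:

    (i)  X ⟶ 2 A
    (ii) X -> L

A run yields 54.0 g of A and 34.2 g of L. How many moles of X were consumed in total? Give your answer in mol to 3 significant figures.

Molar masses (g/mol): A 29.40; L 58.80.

1.50 mol

n(A) = 54.0 / 29.40 = 1.837 mol
n(L) = 34.2 / 58.80 = 0.5816 mol
n(X) via (i) = (1/2)×1.837 = 0.9185 mol
n(X) via (ii) = (1/1)×0.5816 = 0.5816 mol
total n(X) = 0.9185 + 0.5816 = 1.500 mol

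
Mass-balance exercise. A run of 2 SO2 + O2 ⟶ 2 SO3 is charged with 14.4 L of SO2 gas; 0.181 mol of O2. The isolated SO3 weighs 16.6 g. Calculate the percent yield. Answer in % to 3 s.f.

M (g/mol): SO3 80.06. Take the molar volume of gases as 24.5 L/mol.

57.3 %

n(SO2) = 14.40 / 24.5 = 0.5878 mol
n(O2) = 0.1810 mol
n/ν for SO2 = 0.5878/2 = 0.2939
n/ν for O2 = 0.1810/1 = 0.1810
Smallest n/ν is O2 → limiting reagent.
theoretical n(SO3) = (2/1) × 0.1810 = 0.3620 mol → 28.98 g
% yield = 16.6 / 28.98 × 100 = 57.28 %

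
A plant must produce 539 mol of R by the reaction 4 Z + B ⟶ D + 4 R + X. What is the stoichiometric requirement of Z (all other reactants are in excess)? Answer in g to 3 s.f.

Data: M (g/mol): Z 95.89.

51700 g

n(R) = 539.0 mol
n(Z) = (4/4) × 539.0 = 539.0 mol
mass = 539.0 × 95.89 = 51680 g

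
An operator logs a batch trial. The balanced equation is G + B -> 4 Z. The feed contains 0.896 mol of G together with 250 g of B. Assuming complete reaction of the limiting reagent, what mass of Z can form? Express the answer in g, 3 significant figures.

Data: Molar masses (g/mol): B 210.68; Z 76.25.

273 g

n(G) = 0.8960 mol
n(B) = 250.0 / 210.68 = 1.187 mol
n/ν for G = 0.8960/1 = 0.8960
n/ν for B = 1.187/1 = 1.187
Smallest n/ν is G → limiting reagent.
n(Z) = (4/1) × 0.8960 = 3.584 mol
mass = 3.584 × 76.25 = 273.3 g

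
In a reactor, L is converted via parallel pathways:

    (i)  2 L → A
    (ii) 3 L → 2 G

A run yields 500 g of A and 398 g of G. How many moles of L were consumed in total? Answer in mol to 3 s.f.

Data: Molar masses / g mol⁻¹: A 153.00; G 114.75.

11.7 mol

n(A) = 500 / 153.00 = 3.268 mol
n(G) = 398 / 114.75 = 3.468 mol
n(L) via (i) = (2/1)×3.268 = 6.536 mol
n(L) via (ii) = (3/2)×3.468 = 5.202 mol
total n(L) = 6.536 + 5.202 = 11.74 mol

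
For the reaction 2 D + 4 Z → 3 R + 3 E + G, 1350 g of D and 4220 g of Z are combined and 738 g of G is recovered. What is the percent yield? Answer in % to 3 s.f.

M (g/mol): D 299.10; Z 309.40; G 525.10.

62.3 %

n(D) = 1350 / 299.10 = 4.514 mol
n(Z) = 4220 / 309.40 = 13.64 mol
n/ν for D = 4.514/2 = 2.257
n/ν for Z = 13.64/4 = 3.410
Smallest n/ν is D → limiting reagent.
theoretical n(G) = (1/2) × 4.514 = 2.257 mol → 1185 g
% yield = 738 / 1185 × 100 = 62.28 %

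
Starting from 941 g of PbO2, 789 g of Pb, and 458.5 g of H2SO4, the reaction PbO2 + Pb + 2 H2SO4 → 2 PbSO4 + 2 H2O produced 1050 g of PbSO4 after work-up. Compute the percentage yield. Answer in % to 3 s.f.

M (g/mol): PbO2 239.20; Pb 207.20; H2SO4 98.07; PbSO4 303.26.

74.1 %

n(PbO2) = 941.0 / 239.20 = 3.934 mol
n(Pb) = 789.0 / 207.20 = 3.808 mol
n(H2SO4) = 458.5 / 98.07 = 4.675 mol
n/ν → PbO2: 3.934, Pb: 3.808, H2SO4: 2.338; H2SO4 is limiting.
theoretical n(PbSO4) = (2/2) × 4.675 = 4.675 mol → 1418 g
% yield = 1050 / 1418 × 100 = 74.05 %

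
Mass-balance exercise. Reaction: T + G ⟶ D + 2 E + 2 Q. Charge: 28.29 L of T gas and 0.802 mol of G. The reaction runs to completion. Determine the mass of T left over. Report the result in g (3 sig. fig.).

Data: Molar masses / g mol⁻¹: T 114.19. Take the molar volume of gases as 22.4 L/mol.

52.6 g

n(T) = 28.29 / 22.4 = 1.263 mol
n(G) = 0.8020 mol
n/ν for T = 1.263/1 = 1.263
n/ν for G = 0.8020/1 = 0.8020
Smallest n/ν is G → limiting reagent.
T consumed = (1/1) × 0.8020 = 0.8020 mol
T remaining = 1.263 − 0.8020 = 0.4610 mol
mass = 0.4610 × 114.19 = 52.64 g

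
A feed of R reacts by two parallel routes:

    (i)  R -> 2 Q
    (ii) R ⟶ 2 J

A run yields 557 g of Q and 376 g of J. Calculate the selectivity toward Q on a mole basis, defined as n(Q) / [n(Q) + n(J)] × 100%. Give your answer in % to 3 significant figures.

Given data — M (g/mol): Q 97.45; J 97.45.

59.7 %

n(Q) = 557 / 97.45 = 5.716 mol
n(J) = 376 / 97.45 = 3.858 mol
selectivity = 5.716/(5.716+3.858) × 100 = 59.70 %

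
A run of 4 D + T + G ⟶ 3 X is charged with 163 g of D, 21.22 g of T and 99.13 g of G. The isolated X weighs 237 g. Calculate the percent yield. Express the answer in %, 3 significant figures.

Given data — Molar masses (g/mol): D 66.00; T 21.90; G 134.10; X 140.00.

91.4 %

n(D) = 163.0 / 66.00 = 2.470 mol
n(T) = 21.22 / 21.90 = 0.9689 mol
n(G) = 99.13 / 134.10 = 0.7392 mol
n/ν for D = 2.470/4 = 0.6175
n/ν for T = 0.9689/1 = 0.9689
n/ν for G = 0.7392/1 = 0.7392
Smallest n/ν is D → limiting reagent.
theoretical n(X) = (3/4) × 2.470 = 1.853 mol → 259.4 g
% yield = 237 / 259.4 × 100 = 91.36 %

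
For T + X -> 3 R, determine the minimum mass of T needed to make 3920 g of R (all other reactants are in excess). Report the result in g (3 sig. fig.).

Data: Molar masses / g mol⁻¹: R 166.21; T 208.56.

1640 g

n(R) = 3920 / 166.21 = 23.58 mol
n(T) = (1/3) × 23.58 = 7.860 mol
mass = 7.860 × 208.56 = 1639 g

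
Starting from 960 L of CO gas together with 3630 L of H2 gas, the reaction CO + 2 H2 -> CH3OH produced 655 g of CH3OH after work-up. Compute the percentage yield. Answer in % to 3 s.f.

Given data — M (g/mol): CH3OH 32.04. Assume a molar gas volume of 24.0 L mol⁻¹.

n(CO) = 960.0 / 24.0 = 40.00 mol
n(H2) = 3630 / 24.0 = 151.3 mol
n/ν for CO = 40.00/1 = 40.00
n/ν for H2 = 151.3/2 = 75.65
Smallest n/ν is CO → limiting reagent.
theoretical n(CH3OH) = (1/1) × 40.00 = 40.00 mol → 1282 g
% yield = 655 / 1282 × 100 = 51.09 %

51.1 %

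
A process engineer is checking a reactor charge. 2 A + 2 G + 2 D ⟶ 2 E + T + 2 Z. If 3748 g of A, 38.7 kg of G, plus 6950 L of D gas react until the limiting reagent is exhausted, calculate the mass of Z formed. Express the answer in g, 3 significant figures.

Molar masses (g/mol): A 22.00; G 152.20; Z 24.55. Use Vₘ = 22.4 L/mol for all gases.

4180 g

n(A) = 3748 / 22.00 = 170.4 mol
n(G) = 38.70×1000 / 152.20 = 254.3 mol
n(D) = 6950 / 22.4 = 310.3 mol
n/ν → A: 85.20, G: 127.2, D: 155.2; A is limiting.
n(Z) = (2/2) × 170.4 = 170.4 mol
mass = 170.4 × 24.55 = 4183 g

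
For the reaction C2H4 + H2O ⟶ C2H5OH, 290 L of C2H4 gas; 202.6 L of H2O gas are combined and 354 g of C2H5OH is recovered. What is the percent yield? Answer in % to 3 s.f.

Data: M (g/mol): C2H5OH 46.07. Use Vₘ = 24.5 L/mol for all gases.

92.9 %

n(C2H4) = 290.0 / 24.5 = 11.84 mol
n(H2O) = 202.6 / 24.5 = 8.269 mol
n/ν for C2H4 = 11.84/1 = 11.84
n/ν for H2O = 8.269/1 = 8.269
Smallest n/ν is H2O → limiting reagent.
theoretical n(C2H5OH) = (1/1) × 8.269 = 8.269 mol → 381.0 g
% yield = 354 / 381.0 × 100 = 92.91 %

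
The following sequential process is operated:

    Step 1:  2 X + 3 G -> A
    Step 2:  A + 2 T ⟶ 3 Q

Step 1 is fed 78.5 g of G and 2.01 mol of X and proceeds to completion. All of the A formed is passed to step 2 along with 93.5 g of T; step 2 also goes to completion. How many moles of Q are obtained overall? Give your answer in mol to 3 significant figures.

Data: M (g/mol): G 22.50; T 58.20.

Step 1:
n(G) = 78.50 / 22.50 = 3.489 mol
n(X) = 2.010 mol
n/ν for G = 3.489/3 = 1.163
n/ν for X = 2.010/2 = 1.005
Smallest n/ν is X → limiting reagent.
n(A) produced = (1/2) × 2.010 = 1.005 mol
Step 2:
n(A) available = 1.005 mol
n(T) = 93.50 / 58.20 = 1.607 mol
n/ν for A = 1.005/1 = 1.005
n/ν for T = 1.607/2 = 0.8035
Smallest n/ν is T → limiting reagent.
n(Q) = (3/2) × 1.607 = 2.411 mol

2.41 mol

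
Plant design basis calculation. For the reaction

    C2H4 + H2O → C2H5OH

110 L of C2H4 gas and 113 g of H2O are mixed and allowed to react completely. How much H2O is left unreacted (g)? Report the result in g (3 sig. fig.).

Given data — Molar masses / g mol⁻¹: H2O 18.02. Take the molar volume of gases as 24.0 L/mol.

n(C2H4) = 110.0 / 24.0 = 4.583 mol
n(H2O) = 113.0 / 18.02 = 6.271 mol
n/ν for C2H4 = 4.583/1 = 4.583
n/ν for H2O = 6.271/1 = 6.271
Smallest n/ν is C2H4 → limiting reagent.
H2O consumed = (1/1) × 4.583 = 4.583 mol
H2O remaining = 6.271 − 4.583 = 1.688 mol
mass = 1.688 × 18.02 = 30.42 g

30.4 g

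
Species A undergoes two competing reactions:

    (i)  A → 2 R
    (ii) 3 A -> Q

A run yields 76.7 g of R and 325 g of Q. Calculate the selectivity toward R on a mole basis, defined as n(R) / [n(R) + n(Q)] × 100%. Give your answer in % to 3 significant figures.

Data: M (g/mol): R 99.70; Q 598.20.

n(R) = 76.7 / 99.70 = 0.7693 mol
n(Q) = 325 / 598.20 = 0.5433 mol
selectivity = 0.7693/(0.7693+0.5433) × 100 = 58.61 %

58.6 %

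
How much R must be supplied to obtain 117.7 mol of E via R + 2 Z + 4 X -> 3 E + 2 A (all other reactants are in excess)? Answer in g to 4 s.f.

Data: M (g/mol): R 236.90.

9294 g

n(E) = 117.7 mol
n(R) = (1/3) × 117.7 = 39.23 mol
mass = 39.23 × 236.90 = 9294 g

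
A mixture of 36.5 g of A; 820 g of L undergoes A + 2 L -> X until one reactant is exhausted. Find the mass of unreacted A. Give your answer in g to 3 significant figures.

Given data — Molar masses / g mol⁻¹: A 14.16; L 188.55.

5.71 g

n(A) = 36.50 / 14.16 = 2.578 mol
n(L) = 820.0 / 188.55 = 4.349 mol
n/ν for A = 2.578/1 = 2.578
n/ν for L = 4.349/2 = 2.175
Smallest n/ν is L → limiting reagent.
A consumed = (1/2) × 4.349 = 2.175 mol
A remaining = 2.578 − 2.175 = 0.4030 mol
mass = 0.4030 × 14.16 = 5.706 g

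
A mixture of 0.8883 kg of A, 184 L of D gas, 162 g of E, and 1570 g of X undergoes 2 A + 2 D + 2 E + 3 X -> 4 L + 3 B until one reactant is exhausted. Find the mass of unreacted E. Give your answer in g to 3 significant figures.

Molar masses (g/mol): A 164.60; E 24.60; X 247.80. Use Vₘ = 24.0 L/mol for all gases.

58.1 g

n(A) = 0.8883×1000 / 164.60 = 5.397 mol
n(D) = 184.0 / 24.0 = 7.667 mol
n(E) = 162.0 / 24.60 = 6.585 mol
n(X) = 1570 / 247.80 = 6.336 mol
n/ν for A = 5.397/2 = 2.699
n/ν for D = 7.667/2 = 3.834
n/ν for E = 6.585/2 = 3.293
n/ν for X = 6.336/3 = 2.112
Smallest n/ν is X → limiting reagent.
E consumed = (2/3) × 6.336 = 4.224 mol
E remaining = 6.585 − 4.224 = 2.361 mol
mass = 2.361 × 24.60 = 58.08 g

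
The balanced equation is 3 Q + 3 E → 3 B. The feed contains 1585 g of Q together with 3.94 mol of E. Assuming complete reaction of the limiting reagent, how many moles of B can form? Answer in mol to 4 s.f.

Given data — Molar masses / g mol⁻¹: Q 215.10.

3.940 mol

n(Q) = 1585 / 215.10 = 7.369 mol
n(E) = 3.940 mol
n/ν → Q: 2.456, E: 1.313; E is limiting.
n(B) = (3/3) × 3.940 = 3.940 mol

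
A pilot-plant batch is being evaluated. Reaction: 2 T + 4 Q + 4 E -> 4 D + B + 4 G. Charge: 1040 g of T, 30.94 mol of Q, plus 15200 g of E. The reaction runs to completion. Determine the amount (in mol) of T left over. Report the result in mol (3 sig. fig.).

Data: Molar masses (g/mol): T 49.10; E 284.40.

5.71 mol

n(T) = 1040 / 49.10 = 21.18 mol
n(Q) = 30.94 mol
n(E) = 15200 / 284.40 = 53.45 mol
n/ν for T = 21.18/2 = 10.59
n/ν for Q = 30.94/4 = 7.735
n/ν for E = 53.45/4 = 13.36
Smallest n/ν is Q → limiting reagent.
T consumed = (2/4) × 30.94 = 15.47 mol
T remaining = 21.18 − 15.47 = 5.710 mol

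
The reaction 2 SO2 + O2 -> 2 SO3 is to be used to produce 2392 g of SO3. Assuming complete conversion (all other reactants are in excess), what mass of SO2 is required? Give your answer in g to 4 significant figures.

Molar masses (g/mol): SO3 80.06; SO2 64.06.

n(SO3) = 2392 / 80.06 = 29.88 mol
n(SO2) = (2/2) × 29.88 = 29.88 mol
mass = 29.88 × 64.06 = 1914 g

1914 g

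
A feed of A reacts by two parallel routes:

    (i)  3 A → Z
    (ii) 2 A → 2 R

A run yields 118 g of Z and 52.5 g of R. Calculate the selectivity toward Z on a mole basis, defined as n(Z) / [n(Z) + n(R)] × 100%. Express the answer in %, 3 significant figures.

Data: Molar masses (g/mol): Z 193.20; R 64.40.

42.8 %

n(Z) = 118 / 193.20 = 0.6108 mol
n(R) = 52.5 / 64.40 = 0.8152 mol
selectivity = 0.6108/(0.6108+0.8152) × 100 = 42.83 %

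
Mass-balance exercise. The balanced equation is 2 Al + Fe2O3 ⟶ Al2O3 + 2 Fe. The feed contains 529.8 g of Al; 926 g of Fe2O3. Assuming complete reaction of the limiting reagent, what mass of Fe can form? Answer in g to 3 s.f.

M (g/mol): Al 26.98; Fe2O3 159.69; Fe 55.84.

648 g

n(Al) = 529.8 / 26.98 = 19.64 mol
n(Fe2O3) = 926.0 / 159.69 = 5.799 mol
n/ν for Al = 19.64/2 = 9.820
n/ν for Fe2O3 = 5.799/1 = 5.799
Smallest n/ν is Fe2O3 → limiting reagent.
n(Fe) = (2/1) × 5.799 = 11.60 mol
mass = 11.60 × 55.84 = 647.7 g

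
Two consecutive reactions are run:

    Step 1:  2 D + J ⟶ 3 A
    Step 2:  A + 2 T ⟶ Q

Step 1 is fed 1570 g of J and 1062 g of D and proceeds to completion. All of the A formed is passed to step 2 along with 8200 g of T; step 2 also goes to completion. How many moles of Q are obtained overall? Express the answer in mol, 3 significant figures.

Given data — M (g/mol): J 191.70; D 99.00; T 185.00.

16.1 mol

Step 1:
n(J) = 1570 / 191.70 = 8.190 mol
n(D) = 1062 / 99.00 = 10.73 mol
n/ν → J: 8.190, D: 5.365; D is limiting.
n(A) produced = (3/2) × 10.73 = 16.10 mol
Step 2:
n(A) available = 16.10 mol
n(T) = 8200 / 185.00 = 44.32 mol
n/ν → A: 16.10, T: 22.16; A is limiting.
n(Q) = (1/1) × 16.10 = 16.10 mol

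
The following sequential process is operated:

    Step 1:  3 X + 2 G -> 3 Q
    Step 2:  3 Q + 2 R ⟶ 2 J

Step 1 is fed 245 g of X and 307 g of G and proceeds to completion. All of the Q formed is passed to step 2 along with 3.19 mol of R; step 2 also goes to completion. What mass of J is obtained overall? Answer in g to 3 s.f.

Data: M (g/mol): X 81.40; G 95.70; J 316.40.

635 g

Step 1:
n(X) = 245.0 / 81.40 = 3.010 mol
n(G) = 307.0 / 95.70 = 3.208 mol
n/ν for X = 3.010/3 = 1.003
n/ν for G = 3.208/2 = 1.604
Smallest n/ν is X → limiting reagent.
n(Q) produced = (3/3) × 3.010 = 3.010 mol
Step 2:
n(Q) available = 3.010 mol
n(R) = 3.190 mol
n/ν for Q = 3.010/3 = 1.003
n/ν for R = 3.190/2 = 1.595
Smallest n/ν is Q → limiting reagent.
n(J) = (2/3) × 3.010 = 2.007 mol
mass = 2.007 × 316.40 = 635.0 g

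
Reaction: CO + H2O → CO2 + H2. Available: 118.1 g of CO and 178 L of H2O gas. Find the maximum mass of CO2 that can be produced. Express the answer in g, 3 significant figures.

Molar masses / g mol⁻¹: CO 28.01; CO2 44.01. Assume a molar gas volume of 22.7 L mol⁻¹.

n(CO) = 118.1 / 28.01 = 4.216 mol
n(H2O) = 178.0 / 22.7 = 7.841 mol
n/ν for CO = 4.216/1 = 4.216
n/ν for H2O = 7.841/1 = 7.841
Smallest n/ν is CO → limiting reagent.
n(CO2) = (1/1) × 4.216 = 4.216 mol
mass = 4.216 × 44.01 = 185.5 g

186 g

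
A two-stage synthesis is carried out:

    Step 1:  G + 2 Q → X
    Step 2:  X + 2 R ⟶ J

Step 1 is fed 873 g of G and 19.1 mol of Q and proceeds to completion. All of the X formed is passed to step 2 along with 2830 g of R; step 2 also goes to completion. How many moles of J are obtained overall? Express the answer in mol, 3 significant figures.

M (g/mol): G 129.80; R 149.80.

6.73 mol

Step 1:
n(G) = 873.0 / 129.80 = 6.726 mol
n(Q) = 19.10 mol
n/ν for G = 6.726/1 = 6.726
n/ν for Q = 19.10/2 = 9.550
Smallest n/ν is G → limiting reagent.
n(X) produced = (1/1) × 6.726 = 6.726 mol
Step 2:
n(X) available = 6.726 mol
n(R) = 2830 / 149.80 = 18.89 mol
n/ν for X = 6.726/1 = 6.726
n/ν for R = 18.89/2 = 9.445
Smallest n/ν is X → limiting reagent.
n(J) = (1/1) × 6.726 = 6.726 mol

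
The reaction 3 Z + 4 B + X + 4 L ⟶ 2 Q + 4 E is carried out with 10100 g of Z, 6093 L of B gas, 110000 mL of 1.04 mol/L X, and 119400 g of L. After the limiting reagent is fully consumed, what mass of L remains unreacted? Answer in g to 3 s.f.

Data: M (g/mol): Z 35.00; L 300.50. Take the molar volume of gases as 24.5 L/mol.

n(Z) = 10100 / 35.00 = 288.6 mol
n(B) = 6093 / 24.5 = 248.7 mol
n(X) = 1.04 × 110000/1000 = 114.4 mol
n(L) = 119400 / 300.50 = 397.3 mol
n/ν for Z = 288.6/3 = 96.20
n/ν for B = 248.7/4 = 62.18
n/ν for X = 114.4/1 = 114.4
n/ν for L = 397.3/4 = 99.33
Smallest n/ν is B → limiting reagent.
L consumed = (4/4) × 248.7 = 248.7 mol
L remaining = 397.3 − 248.7 = 148.6 mol
mass = 148.6 × 300.50 = 44650 g

44700 g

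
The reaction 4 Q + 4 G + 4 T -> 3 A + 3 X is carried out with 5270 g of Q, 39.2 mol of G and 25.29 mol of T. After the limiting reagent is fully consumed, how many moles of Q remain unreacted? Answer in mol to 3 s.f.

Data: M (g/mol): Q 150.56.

n(Q) = 5270 / 150.56 = 35.00 mol
n(G) = 39.20 mol
n(T) = 25.29 mol
n/ν for Q = 35.00/4 = 8.750
n/ν for G = 39.20/4 = 9.800
n/ν for T = 25.29/4 = 6.323
Smallest n/ν is T → limiting reagent.
Q consumed = (4/4) × 25.29 = 25.29 mol
Q remaining = 35.00 − 25.29 = 9.710 mol

9.71 mol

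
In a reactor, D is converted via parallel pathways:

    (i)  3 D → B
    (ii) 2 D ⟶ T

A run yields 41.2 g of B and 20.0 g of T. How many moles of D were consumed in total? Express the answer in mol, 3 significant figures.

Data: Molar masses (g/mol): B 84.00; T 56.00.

2.19 mol

n(B) = 41.2 / 84.00 = 0.4905 mol
n(T) = 20.0 / 56.00 = 0.3571 mol
n(D) via (i) = (3/1)×0.4905 = 1.472 mol
n(D) via (ii) = (2/1)×0.3571 = 0.7142 mol
total n(D) = 1.472 + 0.7142 = 2.186 mol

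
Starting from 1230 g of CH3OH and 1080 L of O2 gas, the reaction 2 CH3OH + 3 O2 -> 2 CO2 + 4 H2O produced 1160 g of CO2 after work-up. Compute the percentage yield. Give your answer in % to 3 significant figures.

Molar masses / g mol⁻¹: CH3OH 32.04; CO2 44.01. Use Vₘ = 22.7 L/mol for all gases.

83.1 %

n(CH3OH) = 1230 / 32.04 = 38.39 mol
n(O2) = 1080 / 22.7 = 47.58 mol
n/ν for CH3OH = 38.39/2 = 19.20
n/ν for O2 = 47.58/3 = 15.86
Smallest n/ν is O2 → limiting reagent.
theoretical n(CO2) = (2/3) × 47.58 = 31.72 mol → 1396 g
% yield = 1160 / 1396 × 100 = 83.09 %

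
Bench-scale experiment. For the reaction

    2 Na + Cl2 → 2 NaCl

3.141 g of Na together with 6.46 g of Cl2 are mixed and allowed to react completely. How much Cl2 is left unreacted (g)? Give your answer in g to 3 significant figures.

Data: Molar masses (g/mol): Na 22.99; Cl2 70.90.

1.62 g

n(Na) = 3.141 / 22.99 = 0.1366 mol
n(Cl2) = 6.460 / 70.90 = 0.09111 mol
n/ν for Na = 0.1366/2 = 0.06830
n/ν for Cl2 = 0.09111/1 = 0.09111
Smallest n/ν is Na → limiting reagent.
Cl2 consumed = (1/2) × 0.1366 = 0.06830 mol
Cl2 remaining = 0.09111 − 0.06830 = 0.02281 mol
mass = 0.02281 × 70.90 = 1.617 g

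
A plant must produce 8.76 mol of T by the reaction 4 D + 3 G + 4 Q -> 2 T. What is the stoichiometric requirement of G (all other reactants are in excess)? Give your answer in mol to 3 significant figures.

13.1 mol

n(T) = 8.760 mol
n(G) = (3/2) × 8.760 = 13.14 mol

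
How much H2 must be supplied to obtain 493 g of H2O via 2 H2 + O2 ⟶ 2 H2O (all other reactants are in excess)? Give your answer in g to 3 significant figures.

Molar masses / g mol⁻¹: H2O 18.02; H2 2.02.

55.3 g

n(H2O) = 493 / 18.02 = 27.36 mol
n(H2) = (2/2) × 27.36 = 27.36 mol
mass = 27.36 × 2.02 = 55.27 g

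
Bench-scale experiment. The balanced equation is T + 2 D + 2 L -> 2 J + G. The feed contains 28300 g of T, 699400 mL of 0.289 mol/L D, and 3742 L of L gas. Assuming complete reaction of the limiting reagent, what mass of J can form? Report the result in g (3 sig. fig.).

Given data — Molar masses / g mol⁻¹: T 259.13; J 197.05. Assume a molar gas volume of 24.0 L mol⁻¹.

30700 g

n(T) = 28300 / 259.13 = 109.2 mol
n(D) = 0.289 × 699400/1000 = 202.1 mol
n(L) = 3742 / 24.0 = 155.9 mol
n/ν for T = 109.2/1 = 109.2
n/ν for D = 202.1/2 = 101.1
n/ν for L = 155.9/2 = 77.95
Smallest n/ν is L → limiting reagent.
n(J) = (2/2) × 155.9 = 155.9 mol
mass = 155.9 × 197.05 = 30720 g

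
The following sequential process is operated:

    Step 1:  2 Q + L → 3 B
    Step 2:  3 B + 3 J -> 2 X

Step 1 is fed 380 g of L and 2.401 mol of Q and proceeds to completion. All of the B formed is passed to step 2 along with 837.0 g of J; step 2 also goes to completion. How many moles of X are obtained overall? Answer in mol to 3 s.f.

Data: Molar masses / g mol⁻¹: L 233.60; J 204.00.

Step 1:
n(L) = 380.0 / 233.60 = 1.627 mol
n(Q) = 2.401 mol
n/ν for L = 1.627/1 = 1.627
n/ν for Q = 2.401/2 = 1.201
Smallest n/ν is Q → limiting reagent.
n(B) produced = (3/2) × 2.401 = 3.602 mol
Step 2:
n(B) available = 3.602 mol
n(J) = 837.0 / 204.00 = 4.103 mol
n/ν for B = 3.602/3 = 1.201
n/ν for J = 4.103/3 = 1.368
Smallest n/ν is B → limiting reagent.
n(X) = (2/3) × 3.602 = 2.401 mol

2.40 mol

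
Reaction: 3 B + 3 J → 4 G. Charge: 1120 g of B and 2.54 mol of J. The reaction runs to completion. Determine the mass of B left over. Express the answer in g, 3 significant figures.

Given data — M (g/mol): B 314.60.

321 g

n(B) = 1120 / 314.60 = 3.560 mol
n(J) = 2.540 mol
n/ν → B: 1.187, J: 0.8467; J is limiting.
B consumed = (3/3) × 2.540 = 2.540 mol
B remaining = 3.560 − 2.540 = 1.020 mol
mass = 1.020 × 314.60 = 320.9 g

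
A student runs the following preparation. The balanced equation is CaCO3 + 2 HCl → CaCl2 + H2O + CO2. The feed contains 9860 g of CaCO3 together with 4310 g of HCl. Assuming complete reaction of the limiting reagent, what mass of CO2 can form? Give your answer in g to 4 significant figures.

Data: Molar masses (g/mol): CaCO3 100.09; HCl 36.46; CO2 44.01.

2601 g

n(CaCO3) = 9860 / 100.09 = 98.51 mol
n(HCl) = 4310 / 36.46 = 118.2 mol
n/ν → CaCO3: 98.51, HCl: 59.10; HCl is limiting.
n(CO2) = (1/2) × 118.2 = 59.10 mol
mass = 59.10 × 44.01 = 2601 g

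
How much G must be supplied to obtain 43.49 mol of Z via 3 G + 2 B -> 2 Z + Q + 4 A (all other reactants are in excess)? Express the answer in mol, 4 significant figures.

n(Z) = 43.49 mol
n(G) = (3/2) × 43.49 = 65.24 mol

65.24 mol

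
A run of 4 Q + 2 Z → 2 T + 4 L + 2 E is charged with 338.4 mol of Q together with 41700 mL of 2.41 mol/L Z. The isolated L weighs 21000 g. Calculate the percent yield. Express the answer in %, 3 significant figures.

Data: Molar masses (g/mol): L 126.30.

82.7 %

n(Q) = 338.4 mol
n(Z) = 2.41 × 41700/1000 = 100.5 mol
n/ν for Q = 338.4/4 = 84.60
n/ν for Z = 100.5/2 = 50.25
Smallest n/ν is Z → limiting reagent.
theoretical n(L) = (4/2) × 100.5 = 201.0 mol → 25390 g
% yield = 21000 / 25390 × 100 = 82.71 %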